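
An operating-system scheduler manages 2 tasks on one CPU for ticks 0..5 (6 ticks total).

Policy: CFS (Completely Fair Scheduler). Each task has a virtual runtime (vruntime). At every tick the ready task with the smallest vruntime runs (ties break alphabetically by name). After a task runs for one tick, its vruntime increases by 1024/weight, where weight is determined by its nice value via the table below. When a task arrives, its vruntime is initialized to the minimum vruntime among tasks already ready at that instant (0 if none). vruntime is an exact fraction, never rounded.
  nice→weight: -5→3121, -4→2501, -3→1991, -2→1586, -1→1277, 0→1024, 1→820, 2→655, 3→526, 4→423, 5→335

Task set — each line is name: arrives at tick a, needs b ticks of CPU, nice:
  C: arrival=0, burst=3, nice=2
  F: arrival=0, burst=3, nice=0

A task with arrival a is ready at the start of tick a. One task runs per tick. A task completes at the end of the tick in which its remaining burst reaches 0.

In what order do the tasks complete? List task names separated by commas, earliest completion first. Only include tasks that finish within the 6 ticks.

completion order = F, C

t=0: vr[C=0 F=0] → run C
t=1: vr[C=1024/655 F=0] → run F
t=2: vr[C=1024/655 F=1] → run F
t=3: vr[C=1024/655 F=2] → run C
t=4: vr[C=2048/655 F=2] → run F
t=5: vr[C=2048/655] → run C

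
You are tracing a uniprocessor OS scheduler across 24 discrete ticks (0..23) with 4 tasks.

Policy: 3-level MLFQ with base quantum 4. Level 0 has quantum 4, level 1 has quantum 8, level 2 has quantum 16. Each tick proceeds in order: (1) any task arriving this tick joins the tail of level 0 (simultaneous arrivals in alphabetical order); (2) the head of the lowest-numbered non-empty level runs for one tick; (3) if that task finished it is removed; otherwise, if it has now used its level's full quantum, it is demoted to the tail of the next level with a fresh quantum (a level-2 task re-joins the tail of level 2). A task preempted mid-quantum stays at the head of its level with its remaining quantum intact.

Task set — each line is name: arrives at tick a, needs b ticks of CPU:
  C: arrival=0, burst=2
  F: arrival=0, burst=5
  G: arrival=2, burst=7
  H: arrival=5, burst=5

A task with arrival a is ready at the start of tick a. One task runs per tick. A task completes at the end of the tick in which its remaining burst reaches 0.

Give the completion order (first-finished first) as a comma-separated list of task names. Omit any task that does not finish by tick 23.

completion order = C, F, G, H

t=0: L0/L1/L2 = CF/-/- → run C
t=1: L0/L1/L2 = CF/-/- → run C
t=2: L0/L1/L2 = FG/-/- → run F
t=3: L0/L1/L2 = FG/-/- → run F
t=4: L0/L1/L2 = FG/-/- → run F
t=5: L0/L1/L2 = FGH/-/- → run F
t=6: L0/L1/L2 = GH/F/- → run G
t=7: L0/L1/L2 = GH/F/- → run G
t=8: L0/L1/L2 = GH/F/- → run G
t=9: L0/L1/L2 = GH/F/- → run G
t=10: L0/L1/L2 = H/FG/- → run H
t=11: L0/L1/L2 = H/FG/- → run H
t=12: L0/L1/L2 = H/FG/- → run H
t=13: L0/L1/L2 = H/FG/- → run H
t=14: L0/L1/L2 = -/FGH/- → run F
t=15: L0/L1/L2 = -/GH/- → run G
t=16: L0/L1/L2 = -/GH/- → run G
t=17: L0/L1/L2 = -/GH/- → run G
t=18: L0/L1/L2 = -/H/- → run H
t=19: (idle)
t=20: (idle)
t=21: (idle)
t=22: (idle)
t=23: (idle)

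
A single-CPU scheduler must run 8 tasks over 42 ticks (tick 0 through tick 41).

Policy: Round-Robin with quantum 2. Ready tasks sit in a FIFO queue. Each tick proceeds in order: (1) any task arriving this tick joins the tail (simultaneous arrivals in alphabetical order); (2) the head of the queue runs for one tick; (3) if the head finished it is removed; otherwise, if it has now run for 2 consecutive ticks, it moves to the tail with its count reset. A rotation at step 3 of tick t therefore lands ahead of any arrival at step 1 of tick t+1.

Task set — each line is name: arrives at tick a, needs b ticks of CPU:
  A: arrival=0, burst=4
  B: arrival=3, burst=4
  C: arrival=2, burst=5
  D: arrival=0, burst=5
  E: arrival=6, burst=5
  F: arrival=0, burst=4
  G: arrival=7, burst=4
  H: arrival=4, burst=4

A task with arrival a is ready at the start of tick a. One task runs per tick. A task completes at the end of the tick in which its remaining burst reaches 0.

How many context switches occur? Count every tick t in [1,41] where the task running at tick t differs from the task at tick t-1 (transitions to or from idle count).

context switches = 19

t=0: queue=[A,D,F] q_used=0 → run A
t=1: queue=[A,D,F] q_used=1 → run A
t=2: queue=[D,F,A,C] q_used=0 → run D
t=3: queue=[D,F,A,C,B] q_used=1 → run D
t=4: queue=[F,A,C,B,D,H] q_used=0 → run F
t=5: queue=[F,A,C,B,D,H] q_used=1 → run F
t=6: queue=[A,C,B,D,H,F,E] q_used=0 → run A
t=7: queue=[A,C,B,D,H,F,E,G] q_used=1 → run A
t=8: queue=[C,B,D,H,F,E,G] q_used=0 → run C
t=9: queue=[C,B,D,H,F,E,G] q_used=1 → run C
t=10: queue=[B,D,H,F,E,G,C] q_used=0 → run B
t=11: queue=[B,D,H,F,E,G,C] q_used=1 → run B
t=12: queue=[D,H,F,E,G,C,B] q_used=0 → run D
t=13: queue=[D,H,F,E,G,C,B] q_used=1 → run D
t=14: queue=[H,F,E,G,C,B,D] q_used=0 → run H
t=15: queue=[H,F,E,G,C,B,D] q_used=1 → run H
t=16: queue=[F,E,G,C,B,D,H] q_used=0 → run F
t=17: queue=[F,E,G,C,B,D,H] q_used=1 → run F
t=18: queue=[E,G,C,B,D,H] q_used=0 → run E
t=19: queue=[E,G,C,B,D,H] q_used=1 → run E
t=20: queue=[G,C,B,D,H,E] q_used=0 → run G
t=21: queue=[G,C,B,D,H,E] q_used=1 → run G
t=22: queue=[C,B,D,H,E,G] q_used=0 → run C
t=23: queue=[C,B,D,H,E,G] q_used=1 → run C
t=24: queue=[B,D,H,E,G,C] q_used=0 → run B
t=25: queue=[B,D,H,E,G,C] q_used=1 → run B
t=26: queue=[D,H,E,G,C] q_used=0 → run D
t=27: queue=[H,E,G,C] q_used=0 → run H
t=28: queue=[H,E,G,C] q_used=1 → run H
t=29: queue=[E,G,C] q_used=0 → run E
t=30: queue=[E,G,C] q_used=1 → run E
t=31: queue=[G,C,E] q_used=0 → run G
t=32: queue=[G,C,E] q_used=1 → run G
t=33: queue=[C,E] q_used=0 → run C
t=34: queue=[E] q_used=0 → run E
t=35: (idle)
t=36: (idle)
t=37: (idle)
t=38: (idle)
t=39: (idle)
t=40: (idle)
t=41: (idle)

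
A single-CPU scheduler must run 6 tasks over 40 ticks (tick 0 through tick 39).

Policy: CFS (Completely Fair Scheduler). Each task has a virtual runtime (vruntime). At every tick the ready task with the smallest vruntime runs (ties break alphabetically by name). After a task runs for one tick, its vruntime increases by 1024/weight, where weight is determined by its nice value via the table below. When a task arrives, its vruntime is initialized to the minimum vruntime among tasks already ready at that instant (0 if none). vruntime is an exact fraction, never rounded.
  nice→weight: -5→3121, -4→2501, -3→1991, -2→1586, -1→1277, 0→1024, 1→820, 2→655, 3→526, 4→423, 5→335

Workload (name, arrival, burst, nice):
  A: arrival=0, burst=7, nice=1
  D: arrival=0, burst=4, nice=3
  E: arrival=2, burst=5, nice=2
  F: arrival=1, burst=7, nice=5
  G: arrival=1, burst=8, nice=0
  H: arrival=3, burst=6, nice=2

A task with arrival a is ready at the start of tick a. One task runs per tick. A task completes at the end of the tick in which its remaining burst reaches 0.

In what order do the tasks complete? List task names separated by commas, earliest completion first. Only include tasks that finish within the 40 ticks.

t=0: vr[A=0 D=0] → run A
t=1: vr[A=256/205 D=0 F=0 G=0] → run D
t=2: vr[A=256/205 D=512/263 E=0 F=0 G=0] → run E
t=3: vr[A=256/205 D=512/263 E=1024/655 F=0 G=0 H=0] → run F
t=4: vr[A=256/205 D=512/263 E=1024/655 F=1024/335 G=0 H=0] → run G
t=5: vr[A=256/205 D=512/263 E=1024/655 F=1024/335 G=1 H=0] → run H
t=6: vr[A=256/205 D=512/263 E=1024/655 F=1024/335 G=1 H=1024/655] → run G
t=7: vr[A=256/205 D=512/263 E=1024/655 F=1024/335 G=2 H=1024/655] → run A
t=8: vr[A=512/205 D=512/263 E=1024/655 F=1024/335 G=2 H=1024/655] → run E
t=9: vr[A=512/205 D=512/263 E=2048/655 F=1024/335 G=2 H=1024/655] → run H
t=10: vr[A=512/205 D=512/263 E=2048/655 F=1024/335 G=2 H=2048/655] → run D
t=11: vr[A=512/205 D=1024/263 E=2048/655 F=1024/335 G=2 H=2048/655] → run G
t=12: vr[A=512/205 D=1024/263 E=2048/655 F=1024/335 G=3 H=2048/655] → run A
t=13: vr[A=768/205 D=1024/263 E=2048/655 F=1024/335 G=3 H=2048/655] → run G
t=14: vr[A=768/205 D=1024/263 E=2048/655 F=1024/335 G=4 H=2048/655] → run F
t=15: vr[A=768/205 D=1024/263 E=2048/655 F=2048/335 G=4 H=2048/655] → run E
t=16: vr[A=768/205 D=1024/263 E=3072/655 F=2048/335 G=4 H=2048/655] → run H
t=17: vr[A=768/205 D=1024/263 E=3072/655 F=2048/335 G=4 H=3072/655] → run A
t=18: vr[A=1024/205 D=1024/263 E=3072/655 F=2048/335 G=4 H=3072/655] → run D
t=19: vr[A=1024/205 D=1536/263 E=3072/655 F=2048/335 G=4 H=3072/655] → run G
t=20: vr[A=1024/205 D=1536/263 E=3072/655 F=2048/335 G=5 H=3072/655] → run E
t=21: vr[A=1024/205 D=1536/263 E=4096/655 F=2048/335 G=5 H=3072/655] → run H
t=22: vr[A=1024/205 D=1536/263 E=4096/655 F=2048/335 G=5 H=4096/655] → run A
t=23: vr[A=256/41 D=1536/263 E=4096/655 F=2048/335 G=5 H=4096/655] → run G
t=24: vr[A=256/41 D=1536/263 E=4096/655 F=2048/335 G=6 H=4096/655] → run D
t=25: vr[A=256/41 E=4096/655 F=2048/335 G=6 H=4096/655] → run G
t=26: vr[A=256/41 E=4096/655 F=2048/335 G=7 H=4096/655] → run F
t=27: vr[A=256/41 E=4096/655 F=3072/335 G=7 H=4096/655] → run A
t=28: vr[A=1536/205 E=4096/655 F=3072/335 G=7 H=4096/655] → run E
t=29: vr[A=1536/205 F=3072/335 G=7 H=4096/655] → run H
t=30: vr[A=1536/205 F=3072/335 G=7 H=1024/131] → run G
t=31: vr[A=1536/205 F=3072/335 H=1024/131] → run A
t=32: vr[F=3072/335 H=1024/131] → run H
t=33: vr[F=3072/335] → run F
t=34: vr[F=4096/335] → run F
t=35: vr[F=1024/67] → run F
t=36: vr[F=6144/335] → run F
t=37: (idle)
t=38: (idle)
t=39: (idle)

completion order = D, E, G, A, H, F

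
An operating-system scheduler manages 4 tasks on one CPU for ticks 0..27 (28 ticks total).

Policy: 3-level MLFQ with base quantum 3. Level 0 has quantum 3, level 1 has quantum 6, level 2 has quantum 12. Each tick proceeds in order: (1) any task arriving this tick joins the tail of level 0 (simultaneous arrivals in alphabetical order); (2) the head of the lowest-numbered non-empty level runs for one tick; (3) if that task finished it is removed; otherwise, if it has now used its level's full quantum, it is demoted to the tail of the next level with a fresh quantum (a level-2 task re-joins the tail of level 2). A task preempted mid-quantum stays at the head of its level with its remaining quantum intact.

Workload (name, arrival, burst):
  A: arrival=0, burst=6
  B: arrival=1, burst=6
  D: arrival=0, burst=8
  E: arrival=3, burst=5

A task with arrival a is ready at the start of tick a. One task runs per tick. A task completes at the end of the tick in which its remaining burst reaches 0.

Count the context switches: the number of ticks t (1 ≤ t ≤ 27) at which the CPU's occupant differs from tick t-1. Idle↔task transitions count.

context switches = 8

t=0: L0/L1/L2 = AD/-/- → run A
t=1: L0/L1/L2 = ADB/-/- → run A
t=2: L0/L1/L2 = ADB/-/- → run A
t=3: L0/L1/L2 = DBE/A/- → run D
t=4: L0/L1/L2 = DBE/A/- → run D
t=5: L0/L1/L2 = DBE/A/- → run D
t=6: L0/L1/L2 = BE/AD/- → run B
t=7: L0/L1/L2 = BE/AD/- → run B
t=8: L0/L1/L2 = BE/AD/- → run B
t=9: L0/L1/L2 = E/ADB/- → run E
t=10: L0/L1/L2 = E/ADB/- → run E
t=11: L0/L1/L2 = E/ADB/- → run E
t=12: L0/L1/L2 = -/ADBE/- → run A
t=13: L0/L1/L2 = -/ADBE/- → run A
t=14: L0/L1/L2 = -/ADBE/- → run A
t=15: L0/L1/L2 = -/DBE/- → run D
t=16: L0/L1/L2 = -/DBE/- → run D
t=17: L0/L1/L2 = -/DBE/- → run D
t=18: L0/L1/L2 = -/DBE/- → run D
t=19: L0/L1/L2 = -/DBE/- → run D
t=20: L0/L1/L2 = -/BE/- → run B
t=21: L0/L1/L2 = -/BE/- → run B
t=22: L0/L1/L2 = -/BE/- → run B
t=23: L0/L1/L2 = -/E/- → run E
t=24: L0/L1/L2 = -/E/- → run E
t=25: (idle)
t=26: (idle)
t=27: (idle)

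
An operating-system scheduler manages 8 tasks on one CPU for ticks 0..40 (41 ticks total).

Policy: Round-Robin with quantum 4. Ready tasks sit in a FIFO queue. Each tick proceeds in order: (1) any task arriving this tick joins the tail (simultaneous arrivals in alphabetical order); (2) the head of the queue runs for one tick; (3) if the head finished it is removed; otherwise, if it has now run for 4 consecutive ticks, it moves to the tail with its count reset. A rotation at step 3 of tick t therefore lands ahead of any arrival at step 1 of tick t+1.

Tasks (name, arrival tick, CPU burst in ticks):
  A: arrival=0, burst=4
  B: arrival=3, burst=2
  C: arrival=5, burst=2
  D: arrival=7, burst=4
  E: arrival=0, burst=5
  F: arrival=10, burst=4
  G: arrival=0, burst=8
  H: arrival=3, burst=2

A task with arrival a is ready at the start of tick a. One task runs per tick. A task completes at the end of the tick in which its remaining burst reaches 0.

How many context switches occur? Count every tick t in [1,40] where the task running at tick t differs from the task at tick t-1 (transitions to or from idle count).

context switches = 10

t=0: queue=[A,E,G] q_used=0 → run A
t=1: queue=[A,E,G] q_used=1 → run A
t=2: queue=[A,E,G] q_used=2 → run A
t=3: queue=[A,E,G,B,H] q_used=3 → run A
t=4: queue=[E,G,B,H] q_used=0 → run E
t=5: queue=[E,G,B,H,C] q_used=1 → run E
t=6: queue=[E,G,B,H,C] q_used=2 → run E
t=7: queue=[E,G,B,H,C,D] q_used=3 → run E
t=8: queue=[G,B,H,C,D,E] q_used=0 → run G
t=9: queue=[G,B,H,C,D,E] q_used=1 → run G
t=10: queue=[G,B,H,C,D,E,F] q_used=2 → run G
t=11: queue=[G,B,H,C,D,E,F] q_used=3 → run G
t=12: queue=[B,H,C,D,E,F,G] q_used=0 → run B
t=13: queue=[B,H,C,D,E,F,G] q_used=1 → run B
t=14: queue=[H,C,D,E,F,G] q_used=0 → run H
t=15: queue=[H,C,D,E,F,G] q_used=1 → run H
t=16: queue=[C,D,E,F,G] q_used=0 → run C
t=17: queue=[C,D,E,F,G] q_used=1 → run C
t=18: queue=[D,E,F,G] q_used=0 → run D
t=19: queue=[D,E,F,G] q_used=1 → run D
t=20: queue=[D,E,F,G] q_used=2 → run D
t=21: queue=[D,E,F,G] q_used=3 → run D
t=22: queue=[E,F,G] q_used=0 → run E
t=23: queue=[F,G] q_used=0 → run F
t=24: queue=[F,G] q_used=1 → run F
t=25: queue=[F,G] q_used=2 → run F
t=26: queue=[F,G] q_used=3 → run F
t=27: queue=[G] q_used=0 → run G
t=28: queue=[G] q_used=1 → run G
t=29: queue=[G] q_used=2 → run G
t=30: queue=[G] q_used=3 → run G
t=31: (idle)
t=32: (idle)
t=33: (idle)
t=34: (idle)
t=35: (idle)
t=36: (idle)
t=37: (idle)
t=38: (idle)
t=39: (idle)
t=40: (idle)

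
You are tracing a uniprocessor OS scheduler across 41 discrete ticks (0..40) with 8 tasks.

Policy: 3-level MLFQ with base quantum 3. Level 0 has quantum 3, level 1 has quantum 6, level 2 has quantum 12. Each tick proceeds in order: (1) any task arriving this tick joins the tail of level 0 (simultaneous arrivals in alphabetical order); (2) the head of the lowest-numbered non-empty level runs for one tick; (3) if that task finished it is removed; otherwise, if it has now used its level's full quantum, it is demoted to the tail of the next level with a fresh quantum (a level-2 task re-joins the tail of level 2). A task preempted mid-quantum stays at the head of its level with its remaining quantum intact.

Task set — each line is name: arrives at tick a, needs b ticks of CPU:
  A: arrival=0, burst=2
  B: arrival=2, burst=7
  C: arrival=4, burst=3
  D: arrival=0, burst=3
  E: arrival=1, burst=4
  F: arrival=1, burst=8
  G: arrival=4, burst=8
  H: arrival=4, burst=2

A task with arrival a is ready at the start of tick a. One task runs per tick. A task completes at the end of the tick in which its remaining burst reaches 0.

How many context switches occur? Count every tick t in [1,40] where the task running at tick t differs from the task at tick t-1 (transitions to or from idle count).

context switches = 12

t=0: L0/L1/L2 = AD/-/- → run A
t=1: L0/L1/L2 = ADEF/-/- → run A
t=2: L0/L1/L2 = DEFB/-/- → run D
t=3: L0/L1/L2 = DEFB/-/- → run D
t=4: L0/L1/L2 = DEFBCGH/-/- → run D
t=5: L0/L1/L2 = EFBCGH/-/- → run E
t=6: L0/L1/L2 = EFBCGH/-/- → run E
t=7: L0/L1/L2 = EFBCGH/-/- → run E
t=8: L0/L1/L2 = FBCGH/E/- → run F
t=9: L0/L1/L2 = FBCGH/E/- → run F
t=10: L0/L1/L2 = FBCGH/E/- → run F
t=11: L0/L1/L2 = BCGH/EF/- → run B
t=12: L0/L1/L2 = BCGH/EF/- → run B
t=13: L0/L1/L2 = BCGH/EF/- → run B
t=14: L0/L1/L2 = CGH/EFB/- → run C
t=15: L0/L1/L2 = CGH/EFB/- → run C
t=16: L0/L1/L2 = CGH/EFB/- → run C
t=17: L0/L1/L2 = GH/EFB/- → run G
t=18: L0/L1/L2 = GH/EFB/- → run G
t=19: L0/L1/L2 = GH/EFB/- → run G
t=20: L0/L1/L2 = H/EFBG/- → run H
t=21: L0/L1/L2 = H/EFBG/- → run H
t=22: L0/L1/L2 = -/EFBG/- → run E
t=23: L0/L1/L2 = -/FBG/- → run F
t=24: L0/L1/L2 = -/FBG/- → run F
t=25: L0/L1/L2 = -/FBG/- → run F
t=26: L0/L1/L2 = -/FBG/- → run F
t=27: L0/L1/L2 = -/FBG/- → run F
t=28: L0/L1/L2 = -/BG/- → run B
t=29: L0/L1/L2 = -/BG/- → run B
t=30: L0/L1/L2 = -/BG/- → run B
t=31: L0/L1/L2 = -/BG/- → run B
t=32: L0/L1/L2 = -/G/- → run G
t=33: L0/L1/L2 = -/G/- → run G
t=34: L0/L1/L2 = -/G/- → run G
t=35: L0/L1/L2 = -/G/- → run G
t=36: L0/L1/L2 = -/G/- → run G
t=37: (idle)
t=38: (idle)
t=39: (idle)
t=40: (idle)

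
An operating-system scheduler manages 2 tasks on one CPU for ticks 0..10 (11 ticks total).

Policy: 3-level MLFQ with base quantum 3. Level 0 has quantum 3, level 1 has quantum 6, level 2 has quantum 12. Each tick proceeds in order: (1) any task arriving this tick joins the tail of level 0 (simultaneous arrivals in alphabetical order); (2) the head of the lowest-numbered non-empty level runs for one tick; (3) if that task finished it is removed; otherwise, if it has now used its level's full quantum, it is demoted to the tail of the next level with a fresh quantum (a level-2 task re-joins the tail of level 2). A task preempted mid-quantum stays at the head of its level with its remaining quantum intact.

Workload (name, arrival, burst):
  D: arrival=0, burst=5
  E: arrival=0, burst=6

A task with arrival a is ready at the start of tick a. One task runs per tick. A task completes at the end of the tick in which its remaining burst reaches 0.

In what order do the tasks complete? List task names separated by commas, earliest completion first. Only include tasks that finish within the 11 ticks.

completion order = D, E

t=0: L0/L1/L2 = DE/-/- → run D
t=1: L0/L1/L2 = DE/-/- → run D
t=2: L0/L1/L2 = DE/-/- → run D
t=3: L0/L1/L2 = E/D/- → run E
t=4: L0/L1/L2 = E/D/- → run E
t=5: L0/L1/L2 = E/D/- → run E
t=6: L0/L1/L2 = -/DE/- → run D
t=7: L0/L1/L2 = -/DE/- → run D
t=8: L0/L1/L2 = -/E/- → run E
t=9: L0/L1/L2 = -/E/- → run E
t=10: L0/L1/L2 = -/E/- → run E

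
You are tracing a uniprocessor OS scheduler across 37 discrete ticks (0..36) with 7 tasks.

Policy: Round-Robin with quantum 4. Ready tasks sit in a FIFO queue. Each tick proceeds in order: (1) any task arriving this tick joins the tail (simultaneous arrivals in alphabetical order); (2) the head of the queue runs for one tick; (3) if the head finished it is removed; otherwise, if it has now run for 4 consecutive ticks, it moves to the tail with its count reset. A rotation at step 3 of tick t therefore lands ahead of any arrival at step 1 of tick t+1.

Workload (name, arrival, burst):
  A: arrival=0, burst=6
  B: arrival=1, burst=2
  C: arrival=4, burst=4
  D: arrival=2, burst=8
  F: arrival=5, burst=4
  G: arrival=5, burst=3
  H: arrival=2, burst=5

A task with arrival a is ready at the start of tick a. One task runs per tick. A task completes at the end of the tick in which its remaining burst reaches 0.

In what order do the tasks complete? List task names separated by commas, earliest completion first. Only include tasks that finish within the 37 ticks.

t=0: queue=[A] q_used=0 → run A
t=1: queue=[A,B] q_used=1 → run A
t=2: queue=[A,B,D,H] q_used=2 → run A
t=3: queue=[A,B,D,H] q_used=3 → run A
t=4: queue=[B,D,H,A,C] q_used=0 → run B
t=5: queue=[B,D,H,A,C,F,G] q_used=1 → run B
t=6: queue=[D,H,A,C,F,G] q_used=0 → run D
t=7: queue=[D,H,A,C,F,G] q_used=1 → run D
t=8: queue=[D,H,A,C,F,G] q_used=2 → run D
t=9: queue=[D,H,A,C,F,G] q_used=3 → run D
t=10: queue=[H,A,C,F,G,D] q_used=0 → run H
t=11: queue=[H,A,C,F,G,D] q_used=1 → run H
t=12: queue=[H,A,C,F,G,D] q_used=2 → run H
t=13: queue=[H,A,C,F,G,D] q_used=3 → run H
t=14: queue=[A,C,F,G,D,H] q_used=0 → run A
t=15: queue=[A,C,F,G,D,H] q_used=1 → run A
t=16: queue=[C,F,G,D,H] q_used=0 → run C
t=17: queue=[C,F,G,D,H] q_used=1 → run C
t=18: queue=[C,F,G,D,H] q_used=2 → run C
t=19: queue=[C,F,G,D,H] q_used=3 → run C
t=20: queue=[F,G,D,H] q_used=0 → run F
t=21: queue=[F,G,D,H] q_used=1 → run F
t=22: queue=[F,G,D,H] q_used=2 → run F
t=23: queue=[F,G,D,H] q_used=3 → run F
t=24: queue=[G,D,H] q_used=0 → run G
t=25: queue=[G,D,H] q_used=1 → run G
t=26: queue=[G,D,H] q_used=2 → run G
t=27: queue=[D,H] q_used=0 → run D
t=28: queue=[D,H] q_used=1 → run D
t=29: queue=[D,H] q_used=2 → run D
t=30: queue=[D,H] q_used=3 → run D
t=31: queue=[H] q_used=0 → run H
t=32: (idle)
t=33: (idle)
t=34: (idle)
t=35: (idle)
t=36: (idle)

completion order = B, A, C, F, G, D, H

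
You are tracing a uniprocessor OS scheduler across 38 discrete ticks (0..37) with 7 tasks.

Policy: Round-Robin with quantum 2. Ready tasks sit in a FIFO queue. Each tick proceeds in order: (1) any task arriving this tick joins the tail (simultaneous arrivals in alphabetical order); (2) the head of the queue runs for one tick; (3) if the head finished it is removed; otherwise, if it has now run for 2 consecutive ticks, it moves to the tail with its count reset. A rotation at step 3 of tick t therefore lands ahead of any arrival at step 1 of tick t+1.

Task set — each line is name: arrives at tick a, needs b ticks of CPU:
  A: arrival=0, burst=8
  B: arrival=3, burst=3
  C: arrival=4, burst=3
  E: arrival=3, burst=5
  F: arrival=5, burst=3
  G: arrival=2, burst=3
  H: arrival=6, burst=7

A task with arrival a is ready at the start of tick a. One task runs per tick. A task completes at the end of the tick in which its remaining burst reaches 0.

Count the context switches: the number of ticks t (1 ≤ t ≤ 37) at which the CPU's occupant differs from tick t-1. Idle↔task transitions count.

t=0: queue=[A] q_used=0 → run A
t=1: queue=[A] q_used=1 → run A
t=2: queue=[A,G] q_used=0 → run A
t=3: queue=[A,G,B,E] q_used=1 → run A
t=4: queue=[G,B,E,A,C] q_used=0 → run G
t=5: queue=[G,B,E,A,C,F] q_used=1 → run G
t=6: queue=[B,E,A,C,F,G,H] q_used=0 → run B
t=7: queue=[B,E,A,C,F,G,H] q_used=1 → run B
t=8: queue=[E,A,C,F,G,H,B] q_used=0 → run E
t=9: queue=[E,A,C,F,G,H,B] q_used=1 → run E
t=10: queue=[A,C,F,G,H,B,E] q_used=0 → run A
t=11: queue=[A,C,F,G,H,B,E] q_used=1 → run A
t=12: queue=[C,F,G,H,B,E,A] q_used=0 → run C
t=13: queue=[C,F,G,H,B,E,A] q_used=1 → run C
t=14: queue=[F,G,H,B,E,A,C] q_used=0 → run F
t=15: queue=[F,G,H,B,E,A,C] q_used=1 → run F
t=16: queue=[G,H,B,E,A,C,F] q_used=0 → run G
t=17: queue=[H,B,E,A,C,F] q_used=0 → run H
t=18: queue=[H,B,E,A,C,F] q_used=1 → run H
t=19: queue=[B,E,A,C,F,H] q_used=0 → run B
t=20: queue=[E,A,C,F,H] q_used=0 → run E
t=21: queue=[E,A,C,F,H] q_used=1 → run E
t=22: queue=[A,C,F,H,E] q_used=0 → run A
t=23: queue=[A,C,F,H,E] q_used=1 → run A
t=24: queue=[C,F,H,E] q_used=0 → run C
t=25: queue=[F,H,E] q_used=0 → run F
t=26: queue=[H,E] q_used=0 → run H
t=27: queue=[H,E] q_used=1 → run H
t=28: queue=[E,H] q_used=0 → run E
t=29: queue=[H] q_used=0 → run H
t=30: queue=[H] q_used=1 → run H
t=31: queue=[H] q_used=0 → run H
t=32: (idle)
t=33: (idle)
t=34: (idle)
t=35: (idle)
t=36: (idle)
t=37: (idle)

context switches = 17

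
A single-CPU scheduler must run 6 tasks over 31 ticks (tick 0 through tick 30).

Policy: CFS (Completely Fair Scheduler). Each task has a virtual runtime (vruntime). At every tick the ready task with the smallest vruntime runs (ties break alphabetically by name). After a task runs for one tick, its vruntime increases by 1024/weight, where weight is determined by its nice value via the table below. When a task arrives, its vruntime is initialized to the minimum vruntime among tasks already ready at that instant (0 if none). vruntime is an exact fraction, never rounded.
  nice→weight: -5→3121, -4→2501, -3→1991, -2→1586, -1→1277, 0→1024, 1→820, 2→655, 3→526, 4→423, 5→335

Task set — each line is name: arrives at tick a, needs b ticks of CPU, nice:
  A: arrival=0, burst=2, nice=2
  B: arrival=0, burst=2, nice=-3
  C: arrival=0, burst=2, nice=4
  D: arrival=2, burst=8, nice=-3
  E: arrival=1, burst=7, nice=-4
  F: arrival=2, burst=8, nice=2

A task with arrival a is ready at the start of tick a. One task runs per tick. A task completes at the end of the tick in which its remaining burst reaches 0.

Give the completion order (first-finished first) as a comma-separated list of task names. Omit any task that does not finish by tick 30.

completion order = B, A, C, E, D, F

t=0: vr[A=0 B=0 C=0] → run A
t=1: vr[A=1024/655 B=0 C=0 E=0] → run B
t=2: vr[A=1024/655 B=1024/1991 C=0 D=0 E=0 F=0] → run C
t=3: vr[A=1024/655 B=1024/1991 C=1024/423 D=0 E=0 F=0] → run D
t=4: vr[A=1024/655 B=1024/1991 C=1024/423 D=1024/1991 E=0 F=0] → run E
t=5: vr[A=1024/655 B=1024/1991 C=1024/423 D=1024/1991 E=1024/2501 F=0] → run F
t=6: vr[A=1024/655 B=1024/1991 C=1024/423 D=1024/1991 E=1024/2501 F=1024/655] → run E
t=7: vr[A=1024/655 B=1024/1991 C=1024/423 D=1024/1991 E=2048/2501 F=1024/655] → run B
t=8: vr[A=1024/655 C=1024/423 D=1024/1991 E=2048/2501 F=1024/655] → run D
t=9: vr[A=1024/655 C=1024/423 D=2048/1991 E=2048/2501 F=1024/655] → run E
t=10: vr[A=1024/655 C=1024/423 D=2048/1991 E=3072/2501 F=1024/655] → run D
t=11: vr[A=1024/655 C=1024/423 D=3072/1991 E=3072/2501 F=1024/655] → run E
t=12: vr[A=1024/655 C=1024/423 D=3072/1991 E=4096/2501 F=1024/655] → run D
t=13: vr[A=1024/655 C=1024/423 D=4096/1991 E=4096/2501 F=1024/655] → run A
t=14: vr[C=1024/423 D=4096/1991 E=4096/2501 F=1024/655] → run F
t=15: vr[C=1024/423 D=4096/1991 E=4096/2501 F=2048/655] → run E
t=16: vr[C=1024/423 D=4096/1991 E=5120/2501 F=2048/655] → run E
t=17: vr[C=1024/423 D=4096/1991 E=6144/2501 F=2048/655] → run D
t=18: vr[C=1024/423 D=5120/1991 E=6144/2501 F=2048/655] → run C
t=19: vr[D=5120/1991 E=6144/2501 F=2048/655] → run E
t=20: vr[D=5120/1991 F=2048/655] → run D
t=21: vr[D=6144/1991 F=2048/655] → run D
t=22: vr[D=7168/1991 F=2048/655] → run F
t=23: vr[D=7168/1991 F=3072/655] → run D
t=24: vr[F=3072/655] → run F
t=25: vr[F=4096/655] → run F
t=26: vr[F=1024/131] → run F
t=27: vr[F=6144/655] → run F
t=28: vr[F=7168/655] → run F
t=29: (idle)
t=30: (idle)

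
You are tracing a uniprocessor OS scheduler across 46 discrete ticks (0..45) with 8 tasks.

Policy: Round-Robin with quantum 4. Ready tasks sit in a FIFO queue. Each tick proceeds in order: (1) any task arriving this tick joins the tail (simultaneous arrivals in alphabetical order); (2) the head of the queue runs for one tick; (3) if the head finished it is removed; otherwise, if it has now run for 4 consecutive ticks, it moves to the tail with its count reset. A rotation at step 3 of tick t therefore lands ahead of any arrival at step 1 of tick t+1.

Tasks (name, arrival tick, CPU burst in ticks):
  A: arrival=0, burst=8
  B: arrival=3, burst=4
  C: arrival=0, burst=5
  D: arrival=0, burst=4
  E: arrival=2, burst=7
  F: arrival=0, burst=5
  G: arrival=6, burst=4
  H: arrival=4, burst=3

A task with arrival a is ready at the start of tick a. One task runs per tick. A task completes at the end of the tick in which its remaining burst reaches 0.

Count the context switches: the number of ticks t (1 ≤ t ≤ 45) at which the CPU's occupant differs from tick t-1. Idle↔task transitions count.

context switches = 12

t=0: queue=[A,C,D,F] q_used=0 → run A
t=1: queue=[A,C,D,F] q_used=1 → run A
t=2: queue=[A,C,D,F,E] q_used=2 → run A
t=3: queue=[A,C,D,F,E,B] q_used=3 → run A
t=4: queue=[C,D,F,E,B,A,H] q_used=0 → run C
t=5: queue=[C,D,F,E,B,A,H] q_used=1 → run C
t=6: queue=[C,D,F,E,B,A,H,G] q_used=2 → run C
t=7: queue=[C,D,F,E,B,A,H,G] q_used=3 → run C
t=8: queue=[D,F,E,B,A,H,G,C] q_used=0 → run D
t=9: queue=[D,F,E,B,A,H,G,C] q_used=1 → run D
t=10: queue=[D,F,E,B,A,H,G,C] q_used=2 → run D
t=11: queue=[D,F,E,B,A,H,G,C] q_used=3 → run D
t=12: queue=[F,E,B,A,H,G,C] q_used=0 → run F
t=13: queue=[F,E,B,A,H,G,C] q_used=1 → run F
t=14: queue=[F,E,B,A,H,G,C] q_used=2 → run F
t=15: queue=[F,E,B,A,H,G,C] q_used=3 → run F
t=16: queue=[E,B,A,H,G,C,F] q_used=0 → run E
t=17: queue=[E,B,A,H,G,C,F] q_used=1 → run E
t=18: queue=[E,B,A,H,G,C,F] q_used=2 → run E
t=19: queue=[E,B,A,H,G,C,F] q_used=3 → run E
t=20: queue=[B,A,H,G,C,F,E] q_used=0 → run B
t=21: queue=[B,A,H,G,C,F,E] q_used=1 → run B
t=22: queue=[B,A,H,G,C,F,E] q_used=2 → run B
t=23: queue=[B,A,H,G,C,F,E] q_used=3 → run B
t=24: queue=[A,H,G,C,F,E] q_used=0 → run A
t=25: queue=[A,H,G,C,F,E] q_used=1 → run A
t=26: queue=[A,H,G,C,F,E] q_used=2 → run A
t=27: queue=[A,H,G,C,F,E] q_used=3 → run A
t=28: queue=[H,G,C,F,E] q_used=0 → run H
t=29: queue=[H,G,C,F,E] q_used=1 → run H
t=30: queue=[H,G,C,F,E] q_used=2 → run H
t=31: queue=[G,C,F,E] q_used=0 → run G
t=32: queue=[G,C,F,E] q_used=1 → run G
t=33: queue=[G,C,F,E] q_used=2 → run G
t=34: queue=[G,C,F,E] q_used=3 → run G
t=35: queue=[C,F,E] q_used=0 → run C
t=36: queue=[F,E] q_used=0 → run F
t=37: queue=[E] q_used=0 → run E
t=38: queue=[E] q_used=1 → run E
t=39: queue=[E] q_used=2 → run E
t=40: (idle)
t=41: (idle)
t=42: (idle)
t=43: (idle)
t=44: (idle)
t=45: (idle)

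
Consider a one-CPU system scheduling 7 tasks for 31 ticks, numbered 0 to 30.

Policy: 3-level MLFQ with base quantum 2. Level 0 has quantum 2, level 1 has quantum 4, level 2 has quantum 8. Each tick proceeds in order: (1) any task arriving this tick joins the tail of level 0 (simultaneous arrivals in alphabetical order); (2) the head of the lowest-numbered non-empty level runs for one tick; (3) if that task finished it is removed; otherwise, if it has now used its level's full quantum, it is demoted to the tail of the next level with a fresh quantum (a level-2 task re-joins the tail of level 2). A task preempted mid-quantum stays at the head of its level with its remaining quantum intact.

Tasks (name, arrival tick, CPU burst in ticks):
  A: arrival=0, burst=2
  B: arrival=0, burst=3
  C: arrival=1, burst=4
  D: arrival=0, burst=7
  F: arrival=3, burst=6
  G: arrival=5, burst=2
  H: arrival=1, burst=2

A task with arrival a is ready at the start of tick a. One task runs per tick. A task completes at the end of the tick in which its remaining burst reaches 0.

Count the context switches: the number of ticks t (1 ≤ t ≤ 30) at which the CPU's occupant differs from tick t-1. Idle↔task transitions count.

context switches = 12

t=0: L0/L1/L2 = ABD/-/- → run A
t=1: L0/L1/L2 = ABDCH/-/- → run A
t=2: L0/L1/L2 = BDCH/-/- → run B
t=3: L0/L1/L2 = BDCHF/-/- → run B
t=4: L0/L1/L2 = DCHF/B/- → run D
t=5: L0/L1/L2 = DCHFG/B/- → run D
t=6: L0/L1/L2 = CHFG/BD/- → run C
t=7: L0/L1/L2 = CHFG/BD/- → run C
t=8: L0/L1/L2 = HFG/BDC/- → run H
t=9: L0/L1/L2 = HFG/BDC/- → run H
t=10: L0/L1/L2 = FG/BDC/- → run F
t=11: L0/L1/L2 = FG/BDC/- → run F
t=12: L0/L1/L2 = G/BDCF/- → run G
t=13: L0/L1/L2 = G/BDCF/- → run G
t=14: L0/L1/L2 = -/BDCF/- → run B
t=15: L0/L1/L2 = -/DCF/- → run D
t=16: L0/L1/L2 = -/DCF/- → run D
t=17: L0/L1/L2 = -/DCF/- → run D
t=18: L0/L1/L2 = -/DCF/- → run D
t=19: L0/L1/L2 = -/CF/D → run C
t=20: L0/L1/L2 = -/CF/D → run C
t=21: L0/L1/L2 = -/F/D → run F
t=22: L0/L1/L2 = -/F/D → run F
t=23: L0/L1/L2 = -/F/D → run F
t=24: L0/L1/L2 = -/F/D → run F
t=25: L0/L1/L2 = -/-/D → run D
t=26: (idle)
t=27: (idle)
t=28: (idle)
t=29: (idle)
t=30: (idle)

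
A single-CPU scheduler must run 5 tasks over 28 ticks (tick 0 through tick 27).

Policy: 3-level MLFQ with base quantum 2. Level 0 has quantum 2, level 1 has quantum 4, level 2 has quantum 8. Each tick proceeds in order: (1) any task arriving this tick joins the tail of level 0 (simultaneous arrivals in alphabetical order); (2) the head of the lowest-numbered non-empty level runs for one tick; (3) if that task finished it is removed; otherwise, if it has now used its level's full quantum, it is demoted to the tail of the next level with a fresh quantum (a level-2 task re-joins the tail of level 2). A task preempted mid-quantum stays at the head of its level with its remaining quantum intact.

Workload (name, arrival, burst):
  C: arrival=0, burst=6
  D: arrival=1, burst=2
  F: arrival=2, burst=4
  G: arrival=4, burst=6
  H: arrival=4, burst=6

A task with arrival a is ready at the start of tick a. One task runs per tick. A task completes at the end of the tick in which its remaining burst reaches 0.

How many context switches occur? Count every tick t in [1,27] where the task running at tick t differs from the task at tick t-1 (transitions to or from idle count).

context switches = 9

t=0: L0/L1/L2 = C/-/- → run C
t=1: L0/L1/L2 = CD/-/- → run C
t=2: L0/L1/L2 = DF/C/- → run D
t=3: L0/L1/L2 = DF/C/- → run D
t=4: L0/L1/L2 = FGH/C/- → run F
t=5: L0/L1/L2 = FGH/C/- → run F
t=6: L0/L1/L2 = GH/CF/- → run G
t=7: L0/L1/L2 = GH/CF/- → run G
t=8: L0/L1/L2 = H/CFG/- → run H
t=9: L0/L1/L2 = H/CFG/- → run H
t=10: L0/L1/L2 = -/CFGH/- → run C
t=11: L0/L1/L2 = -/CFGH/- → run C
t=12: L0/L1/L2 = -/CFGH/- → run C
t=13: L0/L1/L2 = -/CFGH/- → run C
t=14: L0/L1/L2 = -/FGH/- → run F
t=15: L0/L1/L2 = -/FGH/- → run F
t=16: L0/L1/L2 = -/GH/- → run G
t=17: L0/L1/L2 = -/GH/- → run G
t=18: L0/L1/L2 = -/GH/- → run G
t=19: L0/L1/L2 = -/GH/- → run G
t=20: L0/L1/L2 = -/H/- → run H
t=21: L0/L1/L2 = -/H/- → run H
t=22: L0/L1/L2 = -/H/- → run H
t=23: L0/L1/L2 = -/H/- → run H
t=24: (idle)
t=25: (idle)
t=26: (idle)
t=27: (idle)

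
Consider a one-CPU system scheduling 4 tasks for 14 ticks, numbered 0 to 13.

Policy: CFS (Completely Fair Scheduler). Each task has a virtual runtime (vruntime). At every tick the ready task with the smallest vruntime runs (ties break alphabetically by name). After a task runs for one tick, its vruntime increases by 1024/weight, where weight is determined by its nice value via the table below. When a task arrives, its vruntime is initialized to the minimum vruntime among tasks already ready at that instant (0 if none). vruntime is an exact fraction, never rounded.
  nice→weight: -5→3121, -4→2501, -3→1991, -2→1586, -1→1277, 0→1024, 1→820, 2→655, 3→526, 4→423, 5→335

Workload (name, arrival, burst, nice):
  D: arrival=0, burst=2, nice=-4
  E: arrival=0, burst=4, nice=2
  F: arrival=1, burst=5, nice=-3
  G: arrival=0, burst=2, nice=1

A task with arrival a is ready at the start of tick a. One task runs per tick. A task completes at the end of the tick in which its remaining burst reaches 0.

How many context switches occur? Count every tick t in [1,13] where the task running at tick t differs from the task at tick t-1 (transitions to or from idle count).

t=0: vr[D=0 E=0 G=0] → run D
t=1: vr[D=1024/2501 E=0 F=0 G=0] → run E
t=2: vr[D=1024/2501 E=1024/655 F=0 G=0] → run F
t=3: vr[D=1024/2501 E=1024/655 F=1024/1991 G=0] → run G
t=4: vr[D=1024/2501 E=1024/655 F=1024/1991 G=256/205] → run D
t=5: vr[E=1024/655 F=1024/1991 G=256/205] → run F
t=6: vr[E=1024/655 F=2048/1991 G=256/205] → run F
t=7: vr[E=1024/655 F=3072/1991 G=256/205] → run G
t=8: vr[E=1024/655 F=3072/1991] → run F
t=9: vr[E=1024/655 F=4096/1991] → run E
t=10: vr[E=2048/655 F=4096/1991] → run F
t=11: vr[E=2048/655] → run E
t=12: vr[E=3072/655] → run E
t=13: (idle)

context switches = 11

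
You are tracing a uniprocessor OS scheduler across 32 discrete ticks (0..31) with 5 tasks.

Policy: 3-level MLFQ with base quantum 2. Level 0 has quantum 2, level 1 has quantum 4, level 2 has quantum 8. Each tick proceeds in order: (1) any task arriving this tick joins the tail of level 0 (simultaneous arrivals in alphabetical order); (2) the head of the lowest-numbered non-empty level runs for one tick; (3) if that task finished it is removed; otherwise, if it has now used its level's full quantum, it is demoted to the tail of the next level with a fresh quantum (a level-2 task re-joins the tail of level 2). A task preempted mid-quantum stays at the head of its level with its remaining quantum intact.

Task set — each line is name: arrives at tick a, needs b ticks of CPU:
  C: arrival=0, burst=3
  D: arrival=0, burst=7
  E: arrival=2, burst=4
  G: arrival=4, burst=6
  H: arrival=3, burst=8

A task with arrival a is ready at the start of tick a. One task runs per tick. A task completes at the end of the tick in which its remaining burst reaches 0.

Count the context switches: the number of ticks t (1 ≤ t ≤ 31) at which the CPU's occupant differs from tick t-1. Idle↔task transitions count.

t=0: L0/L1/L2 = CD/-/- → run C
t=1: L0/L1/L2 = CD/-/- → run C
t=2: L0/L1/L2 = DE/C/- → run D
t=3: L0/L1/L2 = DEH/C/- → run D
t=4: L0/L1/L2 = EHG/CD/- → run E
t=5: L0/L1/L2 = EHG/CD/- → run E
t=6: L0/L1/L2 = HG/CDE/- → run H
t=7: L0/L1/L2 = HG/CDE/- → run H
t=8: L0/L1/L2 = G/CDEH/- → run G
t=9: L0/L1/L2 = G/CDEH/- → run G
t=10: L0/L1/L2 = -/CDEHG/- → run C
t=11: L0/L1/L2 = -/DEHG/- → run D
t=12: L0/L1/L2 = -/DEHG/- → run D
t=13: L0/L1/L2 = -/DEHG/- → run D
t=14: L0/L1/L2 = -/DEHG/- → run D
t=15: L0/L1/L2 = -/EHG/D → run E
t=16: L0/L1/L2 = -/EHG/D → run E
t=17: L0/L1/L2 = -/HG/D → run H
t=18: L0/L1/L2 = -/HG/D → run H
t=19: L0/L1/L2 = -/HG/D → run H
t=20: L0/L1/L2 = -/HG/D → run H
t=21: L0/L1/L2 = -/G/DH → run G
t=22: L0/L1/L2 = -/G/DH → run G
t=23: L0/L1/L2 = -/G/DH → run G
t=24: L0/L1/L2 = -/G/DH → run G
t=25: L0/L1/L2 = -/-/DH → run D
t=26: L0/L1/L2 = -/-/H → run H
t=27: L0/L1/L2 = -/-/H → run H
t=28: (idle)
t=29: (idle)
t=30: (idle)
t=31: (idle)

context switches = 12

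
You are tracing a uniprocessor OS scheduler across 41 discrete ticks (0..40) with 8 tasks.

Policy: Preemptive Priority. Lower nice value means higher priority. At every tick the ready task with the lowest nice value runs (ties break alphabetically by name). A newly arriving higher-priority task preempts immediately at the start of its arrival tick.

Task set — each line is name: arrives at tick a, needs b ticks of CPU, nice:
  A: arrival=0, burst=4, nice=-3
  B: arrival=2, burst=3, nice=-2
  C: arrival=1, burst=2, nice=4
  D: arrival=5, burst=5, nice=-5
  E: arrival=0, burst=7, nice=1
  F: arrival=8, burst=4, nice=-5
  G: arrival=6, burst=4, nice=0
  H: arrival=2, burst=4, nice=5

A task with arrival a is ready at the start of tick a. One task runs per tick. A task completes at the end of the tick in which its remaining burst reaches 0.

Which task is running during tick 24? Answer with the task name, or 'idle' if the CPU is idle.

t=0: ready={A,E} → run A
t=1: ready={A,C,E} → run A
t=2: ready={A,B,C,E,H} → run A
t=3: ready={A,B,C,E,H} → run A
t=4: ready={B,C,E,H} → run B
t=5: ready={B,C,D,E,H} → run D
t=6: ready={B,C,D,E,G,H} → run D
t=7: ready={B,C,D,E,G,H} → run D
t=8: ready={B,C,D,E,F,G,H} → run D
t=9: ready={B,C,D,E,F,G,H} → run D
t=10: ready={B,C,E,F,G,H} → run F
t=11: ready={B,C,E,F,G,H} → run F
t=12: ready={B,C,E,F,G,H} → run F
t=13: ready={B,C,E,F,G,H} → run F
t=14: ready={B,C,E,G,H} → run B
t=15: ready={B,C,E,G,H} → run B
t=16: ready={C,E,G,H} → run G
t=17: ready={C,E,G,H} → run G
t=18: ready={C,E,G,H} → run G
t=19: ready={C,E,G,H} → run G
t=20: ready={C,E,H} → run E
t=21: ready={C,E,H} → run E
t=22: ready={C,E,H} → run E
t=23: ready={C,E,H} → run E
t=24: ready={C,E,H} → run E
t=25: ready={C,E,H} → run E
t=26: ready={C,E,H} → run E
t=27: ready={C,H} → run C
t=28: ready={C,H} → run C
t=29: ready={H} → run H
t=30: ready={H} → run H
t=31: ready={H} → run H
t=32: ready={H} → run H
t=33: (idle)
t=34: (idle)
t=35: (idle)
t=36: (idle)
t=37: (idle)
t=38: (idle)
t=39: (idle)
t=40: (idle)

running at tick 24 = E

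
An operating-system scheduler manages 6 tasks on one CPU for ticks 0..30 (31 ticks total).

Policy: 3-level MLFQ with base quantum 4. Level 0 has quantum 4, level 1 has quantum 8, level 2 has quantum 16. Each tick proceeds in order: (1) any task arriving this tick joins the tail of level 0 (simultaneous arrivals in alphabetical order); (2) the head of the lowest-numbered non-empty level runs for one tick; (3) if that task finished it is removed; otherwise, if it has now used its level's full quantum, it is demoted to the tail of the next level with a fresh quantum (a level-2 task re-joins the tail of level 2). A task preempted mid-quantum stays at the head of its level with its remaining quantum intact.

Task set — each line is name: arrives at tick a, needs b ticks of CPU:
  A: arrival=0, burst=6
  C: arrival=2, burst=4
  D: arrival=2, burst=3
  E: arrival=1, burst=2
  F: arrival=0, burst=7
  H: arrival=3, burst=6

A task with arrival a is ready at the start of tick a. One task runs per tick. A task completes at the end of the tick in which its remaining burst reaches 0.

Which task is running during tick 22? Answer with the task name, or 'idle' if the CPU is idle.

t=0: L0/L1/L2 = AF/-/- → run A
t=1: L0/L1/L2 = AFE/-/- → run A
t=2: L0/L1/L2 = AFECD/-/- → run A
t=3: L0/L1/L2 = AFECDH/-/- → run A
t=4: L0/L1/L2 = FECDH/A/- → run F
t=5: L0/L1/L2 = FECDH/A/- → run F
t=6: L0/L1/L2 = FECDH/A/- → run F
t=7: L0/L1/L2 = FECDH/A/- → run F
t=8: L0/L1/L2 = ECDH/AF/- → run E
t=9: L0/L1/L2 = ECDH/AF/- → run E
t=10: L0/L1/L2 = CDH/AF/- → run C
t=11: L0/L1/L2 = CDH/AF/- → run C
t=12: L0/L1/L2 = CDH/AF/- → run C
t=13: L0/L1/L2 = CDH/AF/- → run C
t=14: L0/L1/L2 = DH/AF/- → run D
t=15: L0/L1/L2 = DH/AF/- → run D
t=16: L0/L1/L2 = DH/AF/- → run D
t=17: L0/L1/L2 = H/AF/- → run H
t=18: L0/L1/L2 = H/AF/- → run H
t=19: L0/L1/L2 = H/AF/- → run H
t=20: L0/L1/L2 = H/AF/- → run H
t=21: L0/L1/L2 = -/AFH/- → run A
t=22: L0/L1/L2 = -/AFH/- → run A
t=23: L0/L1/L2 = -/FH/- → run F
t=24: L0/L1/L2 = -/FH/- → run F
t=25: L0/L1/L2 = -/FH/- → run F
t=26: L0/L1/L2 = -/H/- → run H
t=27: L0/L1/L2 = -/H/- → run H
t=28: (idle)
t=29: (idle)
t=30: (idle)

running at tick 22 = A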